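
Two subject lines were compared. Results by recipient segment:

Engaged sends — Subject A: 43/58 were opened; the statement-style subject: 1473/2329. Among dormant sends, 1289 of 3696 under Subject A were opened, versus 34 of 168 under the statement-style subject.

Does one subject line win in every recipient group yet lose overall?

Engaged: Subject A 43/58 = 74.1%, the statement-style subject 1473/2329 = 63.2% → Subject A
Dormant: Subject A 1289/3696 = 34.9%, the statement-style subject 34/168 = 20.2% → Subject A
Overall: Subject A 1332/3754 = 35.5%, the statement-style subject 1507/2497 = 60.4% → the statement-style subject
Subject A wins each recipient group but the statement-style subject wins overall — the comparison reverses. Subject A's sends skew toward dormant, which has a lower base rate.

Yes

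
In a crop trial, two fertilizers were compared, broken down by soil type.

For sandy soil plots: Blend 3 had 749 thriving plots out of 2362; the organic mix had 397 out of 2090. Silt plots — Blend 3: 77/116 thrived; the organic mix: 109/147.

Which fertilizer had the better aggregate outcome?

Sandy soil: Blend 3 749/2362 = 31.7%, the organic mix 397/2090 = 19.0% → Blend 3
Silt: Blend 3 77/116 = 66.4%, the organic mix 109/147 = 74.1% → the organic mix
Overall: Blend 3 826/2478 = 33.3%, the organic mix 506/2237 = 22.6% → Blend 3
(Neither sweeps every soil group, but Blend 3 has the higher pooled rate.)

Blend 3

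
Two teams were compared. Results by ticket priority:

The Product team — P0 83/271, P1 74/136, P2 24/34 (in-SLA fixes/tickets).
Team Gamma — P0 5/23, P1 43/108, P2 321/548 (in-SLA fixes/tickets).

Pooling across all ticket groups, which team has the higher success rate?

Team Gamma

P0: the Product team 83/271 = 30.6%, Team Gamma 5/23 = 21.7% → the Product team
P1: the Product team 74/136 = 54.4%, Team Gamma 43/108 = 39.8% → the Product team
P2: the Product team 24/34 = 70.6%, Team Gamma 321/548 = 58.6% → the Product team
Overall: the Product team 181/441 = 41.0%, Team Gamma 369/679 = 54.3% → Team Gamma
(The Product team wins every ticket group but Team Gamma wins overall — the Product team's tickets skew toward the low-rate P0 group.)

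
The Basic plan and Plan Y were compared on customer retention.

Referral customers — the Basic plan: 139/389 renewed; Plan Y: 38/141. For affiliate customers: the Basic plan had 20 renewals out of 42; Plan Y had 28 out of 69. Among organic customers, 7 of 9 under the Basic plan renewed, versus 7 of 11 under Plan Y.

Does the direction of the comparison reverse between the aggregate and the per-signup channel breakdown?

Referral: the Basic plan 139/389 = 35.7%, Plan Y 38/141 = 27.0% → the Basic plan
Affiliate: the Basic plan 20/42 = 47.6%, Plan Y 28/69 = 40.6% → the Basic plan
Organic: the Basic plan 7/9 = 77.8%, Plan Y 7/11 = 63.6% → the Basic plan
Overall: the Basic plan 166/440 = 37.7%, Plan Y 73/221 = 33.0% → the Basic plan
The Basic plan wins overall and in every signup group — no reversal.

No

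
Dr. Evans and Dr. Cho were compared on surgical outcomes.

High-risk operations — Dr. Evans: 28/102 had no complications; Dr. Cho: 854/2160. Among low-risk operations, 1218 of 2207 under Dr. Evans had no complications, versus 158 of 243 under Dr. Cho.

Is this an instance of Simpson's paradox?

Yes

High-risk: Dr. Evans 28/102 = 27.5%, Dr. Cho 854/2160 = 39.5% → Dr. Cho
Low-risk: Dr. Evans 1218/2207 = 55.2%, Dr. Cho 158/243 = 65.0% → Dr. Cho
Overall: Dr. Evans 1246/2309 = 54.0%, Dr. Cho 1012/2403 = 42.1% → Dr. Evans
Dr. Cho wins each patient risk group but Dr. Evans wins overall — the comparison reverses. Dr. Cho's operations skew toward high-risk, which has a lower base rate.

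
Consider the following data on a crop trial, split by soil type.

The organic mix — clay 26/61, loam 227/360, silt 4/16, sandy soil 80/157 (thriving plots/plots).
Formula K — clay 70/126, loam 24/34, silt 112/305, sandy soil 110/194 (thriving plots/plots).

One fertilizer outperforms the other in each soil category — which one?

Formula K

Clay: the organic mix 26/61 = 42.6%, Formula K 70/126 = 55.6% → Formula K
Loam: the organic mix 227/360 = 63.1%, Formula K 24/34 = 70.6% → Formula K
Silt: the organic mix 4/16 = 25.0%, Formula K 112/305 = 36.7% → Formula K
Sandy soil: the organic mix 80/157 = 51.0%, Formula K 110/194 = 56.7% → Formula K
Formula K has the higher rate in all 4 groups.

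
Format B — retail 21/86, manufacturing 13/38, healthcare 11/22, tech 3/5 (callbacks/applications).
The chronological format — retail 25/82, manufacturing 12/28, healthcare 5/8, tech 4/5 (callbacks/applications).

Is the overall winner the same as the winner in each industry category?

Yes

Retail: Format B 21/86 = 24.4%, the chronological format 25/82 = 30.5% → the chronological format
Manufacturing: Format B 13/38 = 34.2%, the chronological format 12/28 = 42.9% → the chronological format
Healthcare: Format B 11/22 = 50.0%, the chronological format 5/8 = 62.5% → the chronological format
Tech: Format B 3/5 = 60.0%, the chronological format 4/5 = 80.0% → the chronological format
Overall: Format B 48/151 = 31.8%, the chronological format 46/123 = 37.4% → the chronological format
The chronological format wins overall and in every industry group — no reversal.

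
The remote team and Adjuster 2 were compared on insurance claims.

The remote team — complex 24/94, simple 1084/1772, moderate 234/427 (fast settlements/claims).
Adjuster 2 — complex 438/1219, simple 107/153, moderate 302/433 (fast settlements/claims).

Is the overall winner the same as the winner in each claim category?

Complex: the remote team 24/94 = 25.5%, Adjuster 2 438/1219 = 35.9% → Adjuster 2
Simple: the remote team 1084/1772 = 61.2%, Adjuster 2 107/153 = 69.9% → Adjuster 2
Moderate: the remote team 234/427 = 54.8%, Adjuster 2 302/433 = 69.7% → Adjuster 2
Overall: the remote team 1342/2293 = 58.5%, Adjuster 2 847/1805 = 46.9% → the remote team
Adjuster 2 wins each claim group but the remote team wins overall — the comparison reverses. Adjuster 2's claims skew toward complex, which has a lower base rate.

No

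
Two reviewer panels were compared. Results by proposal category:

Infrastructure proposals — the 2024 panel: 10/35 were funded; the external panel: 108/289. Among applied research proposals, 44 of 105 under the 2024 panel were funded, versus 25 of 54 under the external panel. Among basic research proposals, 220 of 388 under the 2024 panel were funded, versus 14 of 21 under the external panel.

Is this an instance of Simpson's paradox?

Yes

Infrastructure: the 2024 panel 10/35 = 28.6%, the external panel 108/289 = 37.4% → the external panel
Applied research: the 2024 panel 44/105 = 41.9%, the external panel 25/54 = 46.3% → the external panel
Basic research: the 2024 panel 220/388 = 56.7%, the external panel 14/21 = 66.7% → the external panel
Overall: the 2024 panel 274/528 = 51.9%, the external panel 147/364 = 40.4% → the 2024 panel
The external panel wins each proposal group but the 2024 panel wins overall — the comparison reverses. The external panel's proposals skew toward infrastructure, which has a lower base rate.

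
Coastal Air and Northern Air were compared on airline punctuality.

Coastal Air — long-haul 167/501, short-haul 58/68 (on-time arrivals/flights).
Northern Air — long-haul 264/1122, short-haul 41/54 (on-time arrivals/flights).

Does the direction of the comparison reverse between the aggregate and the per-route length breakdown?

No

Long-haul: Coastal Air 167/501 = 33.3%, Northern Air 264/1122 = 23.5% → Coastal Air
Short-haul: Coastal Air 58/68 = 85.3%, Northern Air 41/54 = 75.9% → Coastal Air
Overall: Coastal Air 225/569 = 39.5%, Northern Air 305/1176 = 25.9% → Coastal Air
Coastal Air wins overall and in every route group — no reversal.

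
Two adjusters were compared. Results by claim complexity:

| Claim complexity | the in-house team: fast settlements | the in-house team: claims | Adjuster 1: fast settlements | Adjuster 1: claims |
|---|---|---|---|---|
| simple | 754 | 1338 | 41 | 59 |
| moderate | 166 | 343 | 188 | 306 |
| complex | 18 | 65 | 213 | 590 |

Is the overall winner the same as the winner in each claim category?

No

Simple: the in-house team 754/1338 = 56.4%, Adjuster 1 41/59 = 69.5% → Adjuster 1
Moderate: the in-house team 166/343 = 48.4%, Adjuster 1 188/306 = 61.4% → Adjuster 1
Complex: the in-house team 18/65 = 27.7%, Adjuster 1 213/590 = 36.1% → Adjuster 1
Overall: the in-house team 938/1746 = 53.7%, Adjuster 1 442/955 = 46.3% → the in-house team
Adjuster 1 wins each claim group but the in-house team wins overall — the comparison reverses. Adjuster 1's claims skew toward complex, which has a lower base rate.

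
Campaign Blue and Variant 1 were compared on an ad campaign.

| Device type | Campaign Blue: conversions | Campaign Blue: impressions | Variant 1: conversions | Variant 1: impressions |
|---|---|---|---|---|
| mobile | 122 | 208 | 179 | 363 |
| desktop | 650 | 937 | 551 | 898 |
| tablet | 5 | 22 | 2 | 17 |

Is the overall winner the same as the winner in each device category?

Yes

Mobile: Campaign Blue 122/208 = 58.7%, Variant 1 179/363 = 49.3% → Campaign Blue
Desktop: Campaign Blue 650/937 = 69.4%, Variant 1 551/898 = 61.4% → Campaign Blue
Tablet: Campaign Blue 5/22 = 22.7%, Variant 1 2/17 = 11.8% → Campaign Blue
Overall: Campaign Blue 777/1167 = 66.6%, Variant 1 732/1278 = 57.3% → Campaign Blue
Campaign Blue wins overall and in every device group — no reversal.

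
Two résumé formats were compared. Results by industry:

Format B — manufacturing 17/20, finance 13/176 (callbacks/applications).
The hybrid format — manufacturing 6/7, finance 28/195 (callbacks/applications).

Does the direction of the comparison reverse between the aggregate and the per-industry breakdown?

No

Manufacturing: Format B 17/20 = 85.0%, the hybrid format 6/7 = 85.7% → the hybrid format
Finance: Format B 13/176 = 7.4%, the hybrid format 28/195 = 14.4% → the hybrid format
Overall: Format B 30/196 = 15.3%, the hybrid format 34/202 = 16.8% → the hybrid format
The hybrid format wins overall and in every industry group — no reversal.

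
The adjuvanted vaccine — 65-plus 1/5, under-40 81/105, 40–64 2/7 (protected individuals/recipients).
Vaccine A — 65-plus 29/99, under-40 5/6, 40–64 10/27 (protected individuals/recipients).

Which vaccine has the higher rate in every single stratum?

Vaccine A

65-plus: the adjuvanted vaccine 1/5 = 20.0%, Vaccine A 29/99 = 29.3% → Vaccine A
Under-40: the adjuvanted vaccine 81/105 = 77.1%, Vaccine A 5/6 = 83.3% → Vaccine A
40–64: the adjuvanted vaccine 2/7 = 28.6%, Vaccine A 10/27 = 37.0% → Vaccine A
Vaccine A has the higher rate in all 3 groups.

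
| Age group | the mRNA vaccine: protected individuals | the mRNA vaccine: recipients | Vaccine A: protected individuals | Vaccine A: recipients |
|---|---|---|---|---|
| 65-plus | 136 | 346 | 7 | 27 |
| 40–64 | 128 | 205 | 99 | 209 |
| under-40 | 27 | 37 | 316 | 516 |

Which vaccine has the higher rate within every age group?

65-plus: the mRNA vaccine 136/346 = 39.3%, Vaccine A 7/27 = 25.9% → the mRNA vaccine
40–64: the mRNA vaccine 128/205 = 62.4%, Vaccine A 99/209 = 47.4% → the mRNA vaccine
Under-40: the mRNA vaccine 27/37 = 73.0%, Vaccine A 316/516 = 61.2% → the mRNA vaccine
The mRNA vaccine has the higher rate in all 3 groups.

the mRNA vaccine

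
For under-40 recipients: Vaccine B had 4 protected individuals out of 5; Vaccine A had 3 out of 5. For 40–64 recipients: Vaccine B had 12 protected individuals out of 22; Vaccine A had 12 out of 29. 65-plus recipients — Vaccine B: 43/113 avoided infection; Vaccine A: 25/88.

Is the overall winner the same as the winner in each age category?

Under-40: Vaccine B 4/5 = 80.0%, Vaccine A 3/5 = 60.0% → Vaccine B
40–64: Vaccine B 12/22 = 54.5%, Vaccine A 12/29 = 41.4% → Vaccine B
65-plus: Vaccine B 43/113 = 38.1%, Vaccine A 25/88 = 28.4% → Vaccine B
Overall: Vaccine B 59/140 = 42.1%, Vaccine A 40/122 = 32.8% → Vaccine B
Vaccine B wins overall and in every age group — no reversal.

Yes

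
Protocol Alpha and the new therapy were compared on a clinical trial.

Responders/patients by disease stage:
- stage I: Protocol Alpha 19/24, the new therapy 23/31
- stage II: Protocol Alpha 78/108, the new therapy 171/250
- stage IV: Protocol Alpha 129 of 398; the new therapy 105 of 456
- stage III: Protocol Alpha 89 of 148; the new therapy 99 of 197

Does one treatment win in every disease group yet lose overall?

Stage I: Protocol Alpha 19/24 = 79.2%, the new therapy 23/31 = 74.2% → Protocol Alpha
Stage II: Protocol Alpha 78/108 = 72.2%, the new therapy 171/250 = 68.4% → Protocol Alpha
Stage IV: Protocol Alpha 129/398 = 32.4%, the new therapy 105/456 = 23.0% → Protocol Alpha
Stage III: Protocol Alpha 89/148 = 60.1%, the new therapy 99/197 = 50.3% → Protocol Alpha
Overall: Protocol Alpha 315/678 = 46.5%, the new therapy 398/934 = 42.6% → Protocol Alpha
Protocol Alpha wins overall and in every disease group — no reversal.

No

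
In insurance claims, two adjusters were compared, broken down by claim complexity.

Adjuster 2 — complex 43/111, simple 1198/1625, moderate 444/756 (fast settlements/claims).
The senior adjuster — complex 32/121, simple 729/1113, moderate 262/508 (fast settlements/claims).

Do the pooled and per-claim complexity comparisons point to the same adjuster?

Complex: Adjuster 2 43/111 = 38.7%, the senior adjuster 32/121 = 26.4% → Adjuster 2
Simple: Adjuster 2 1198/1625 = 73.7%, the senior adjuster 729/1113 = 65.5% → Adjuster 2
Moderate: Adjuster 2 444/756 = 58.7%, the senior adjuster 262/508 = 51.6% → Adjuster 2
Overall: Adjuster 2 1685/2492 = 67.6%, the senior adjuster 1023/1742 = 58.7% → Adjuster 2
Adjuster 2 wins overall and in every claim group — no reversal.

Yes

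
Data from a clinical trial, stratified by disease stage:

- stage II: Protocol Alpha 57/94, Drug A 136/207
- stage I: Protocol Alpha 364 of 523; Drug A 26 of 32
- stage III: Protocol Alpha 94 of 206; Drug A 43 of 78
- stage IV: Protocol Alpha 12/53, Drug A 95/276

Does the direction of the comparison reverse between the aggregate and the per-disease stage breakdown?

Stage II: Protocol Alpha 57/94 = 60.6%, Drug A 136/207 = 65.7% → Drug A
Stage I: Protocol Alpha 364/523 = 69.6%, Drug A 26/32 = 81.2% → Drug A
Stage III: Protocol Alpha 94/206 = 45.6%, Drug A 43/78 = 55.1% → Drug A
Stage IV: Protocol Alpha 12/53 = 22.6%, Drug A 95/276 = 34.4% → Drug A
Overall: Protocol Alpha 527/876 = 60.2%, Drug A 300/593 = 50.6% → Protocol Alpha
Drug A wins each disease group but Protocol Alpha wins overall — the comparison reverses. Drug A's patients skew toward stage IV, which has a lower base rate.

Yes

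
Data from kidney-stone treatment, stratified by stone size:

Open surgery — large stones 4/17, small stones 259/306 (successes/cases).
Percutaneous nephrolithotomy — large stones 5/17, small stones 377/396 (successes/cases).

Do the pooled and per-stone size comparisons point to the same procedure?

Yes

Large stones: open surgery 4/17 = 23.5%, percutaneous nephrolithotomy 5/17 = 29.4% → percutaneous nephrolithotomy
Small stones: open surgery 259/306 = 84.6%, percutaneous nephrolithotomy 377/396 = 95.2% → percutaneous nephrolithotomy
Overall: open surgery 263/323 = 81.4%, percutaneous nephrolithotomy 382/413 = 92.5% → percutaneous nephrolithotomy
Percutaneous nephrolithotomy wins overall and in every stone group — no reversal.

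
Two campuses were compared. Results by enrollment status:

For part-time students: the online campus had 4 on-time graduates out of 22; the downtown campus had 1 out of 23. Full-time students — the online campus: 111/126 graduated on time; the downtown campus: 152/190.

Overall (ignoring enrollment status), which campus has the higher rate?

Part-time: the online campus 4/22 = 18.2%, the downtown campus 1/23 = 4.3% → the online campus
Full-time: the online campus 111/126 = 88.1%, the downtown campus 152/190 = 80.0% → the online campus
Overall: the online campus 115/148 = 77.7%, the downtown campus 153/213 = 71.8% → the online campus

the online campus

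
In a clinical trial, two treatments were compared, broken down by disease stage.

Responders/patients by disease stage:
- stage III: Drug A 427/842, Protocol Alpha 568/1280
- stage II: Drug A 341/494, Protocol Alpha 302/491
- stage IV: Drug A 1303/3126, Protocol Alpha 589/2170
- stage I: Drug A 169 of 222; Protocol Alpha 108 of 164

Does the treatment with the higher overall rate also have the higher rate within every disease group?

Yes

Stage III: Drug A 427/842 = 50.7%, Protocol Alpha 568/1280 = 44.4% → Drug A
Stage II: Drug A 341/494 = 69.0%, Protocol Alpha 302/491 = 61.5% → Drug A
Stage IV: Drug A 1303/3126 = 41.7%, Protocol Alpha 589/2170 = 27.1% → Drug A
Stage I: Drug A 169/222 = 76.1%, Protocol Alpha 108/164 = 65.9% → Drug A
Overall: Drug A 2240/4684 = 47.8%, Protocol Alpha 1567/4105 = 38.2% → Drug A
Drug A wins overall and in every disease group — no reversal.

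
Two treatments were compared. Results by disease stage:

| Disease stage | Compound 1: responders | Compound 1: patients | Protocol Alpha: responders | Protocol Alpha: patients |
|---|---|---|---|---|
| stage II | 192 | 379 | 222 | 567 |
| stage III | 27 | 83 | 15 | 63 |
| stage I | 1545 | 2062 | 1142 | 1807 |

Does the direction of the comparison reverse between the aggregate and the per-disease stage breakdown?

No

Stage II: Compound 1 192/379 = 50.7%, Protocol Alpha 222/567 = 39.2% → Compound 1
Stage III: Compound 1 27/83 = 32.5%, Protocol Alpha 15/63 = 23.8% → Compound 1
Stage I: Compound 1 1545/2062 = 74.9%, Protocol Alpha 1142/1807 = 63.2% → Compound 1
Overall: Compound 1 1764/2524 = 69.9%, Protocol Alpha 1379/2437 = 56.6% → Compound 1
Compound 1 wins overall and in every disease group — no reversal.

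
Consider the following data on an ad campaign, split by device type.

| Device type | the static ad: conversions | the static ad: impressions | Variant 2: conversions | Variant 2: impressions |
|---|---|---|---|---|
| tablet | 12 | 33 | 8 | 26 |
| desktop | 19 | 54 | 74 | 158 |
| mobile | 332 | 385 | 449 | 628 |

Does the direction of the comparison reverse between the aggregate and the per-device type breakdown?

No

Tablet: the static ad 12/33 = 36.4%, Variant 2 8/26 = 30.8% → the static ad
Desktop: the static ad 19/54 = 35.2%, Variant 2 74/158 = 46.8% → Variant 2
Mobile: the static ad 332/385 = 86.2%, Variant 2 449/628 = 71.5% → the static ad
Overall: the static ad 363/472 = 76.9%, Variant 2 531/812 = 65.4% → the static ad
Neither sweeps: the static ad wins 2 of 3 groups, Variant 2 wins 1. The static ad wins overall but not every group — no Simpson reversal.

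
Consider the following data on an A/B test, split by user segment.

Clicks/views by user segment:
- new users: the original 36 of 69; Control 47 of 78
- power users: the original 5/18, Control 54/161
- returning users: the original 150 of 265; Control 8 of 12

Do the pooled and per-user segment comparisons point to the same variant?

No

New users: the original 36/69 = 52.2%, Control 47/78 = 60.3% → Control
Power users: the original 5/18 = 27.8%, Control 54/161 = 33.5% → Control
Returning users: the original 150/265 = 56.6%, Control 8/12 = 66.7% → Control
Overall: the original 191/352 = 54.3%, Control 109/251 = 43.4% → the original
Control wins each user group but the original wins overall — the comparison reverses. Control's views skew toward power users, which has a lower base rate.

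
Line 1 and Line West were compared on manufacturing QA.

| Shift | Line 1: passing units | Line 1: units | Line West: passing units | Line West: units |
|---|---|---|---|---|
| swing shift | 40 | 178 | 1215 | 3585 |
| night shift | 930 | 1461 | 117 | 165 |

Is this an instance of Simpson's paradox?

Yes

Swing shift: Line 1 40/178 = 22.5%, Line West 1215/3585 = 33.9% → Line West
Night shift: Line 1 930/1461 = 63.7%, Line West 117/165 = 70.9% → Line West
Overall: Line 1 970/1639 = 59.2%, Line West 1332/3750 = 35.5% → Line 1
Line West wins each shift group but Line 1 wins overall — the comparison reverses. Line West's units skew toward swing shift, which has a lower base rate.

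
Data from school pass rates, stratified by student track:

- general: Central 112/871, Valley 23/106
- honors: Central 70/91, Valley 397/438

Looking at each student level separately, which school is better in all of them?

Valley

General: Central 112/871 = 12.9%, Valley 23/106 = 21.7% → Valley
Honors: Central 70/91 = 76.9%, Valley 397/438 = 90.6% → Valley
Valley has the higher rate in both groups.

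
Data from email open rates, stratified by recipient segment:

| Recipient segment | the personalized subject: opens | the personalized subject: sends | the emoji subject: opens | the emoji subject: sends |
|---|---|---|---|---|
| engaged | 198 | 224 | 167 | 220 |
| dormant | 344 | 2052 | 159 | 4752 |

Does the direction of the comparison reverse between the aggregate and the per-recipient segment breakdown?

Engaged: the personalized subject 198/224 = 88.4%, the emoji subject 167/220 = 75.9% → the personalized subject
Dormant: the personalized subject 344/2052 = 16.8%, the emoji subject 159/4752 = 3.3% → the personalized subject
Overall: the personalized subject 542/2276 = 23.8%, the emoji subject 326/4972 = 6.6% → the personalized subject
The personalized subject wins overall and in every recipient group — no reversal.

No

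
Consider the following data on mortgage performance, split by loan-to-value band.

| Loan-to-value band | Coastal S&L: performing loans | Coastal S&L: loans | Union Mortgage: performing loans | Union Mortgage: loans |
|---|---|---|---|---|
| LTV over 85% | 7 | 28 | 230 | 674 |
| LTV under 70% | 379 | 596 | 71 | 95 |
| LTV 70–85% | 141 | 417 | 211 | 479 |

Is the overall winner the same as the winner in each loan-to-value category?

No

LTV over 85%: Coastal S&L 7/28 = 25.0%, Union Mortgage 230/674 = 34.1% → Union Mortgage
LTV under 70%: Coastal S&L 379/596 = 63.6%, Union Mortgage 71/95 = 74.7% → Union Mortgage
LTV 70–85%: Coastal S&L 141/417 = 33.8%, Union Mortgage 211/479 = 44.1% → Union Mortgage
Overall: Coastal S&L 527/1041 = 50.6%, Union Mortgage 512/1248 = 41.0% → Coastal S&L
Union Mortgage wins each loan-to-value group but Coastal S&L wins overall — the comparison reverses. Union Mortgage's loans skew toward LTV over 85%, which has a lower base rate.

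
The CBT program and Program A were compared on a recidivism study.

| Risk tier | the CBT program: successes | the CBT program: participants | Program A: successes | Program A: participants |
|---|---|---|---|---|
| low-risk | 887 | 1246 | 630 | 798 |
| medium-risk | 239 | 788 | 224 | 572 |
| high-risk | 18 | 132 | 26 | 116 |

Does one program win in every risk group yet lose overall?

No

Low-risk: the CBT program 887/1246 = 71.2%, Program A 630/798 = 78.9% → Program A
Medium-risk: the CBT program 239/788 = 30.3%, Program A 224/572 = 39.2% → Program A
High-risk: the CBT program 18/132 = 13.6%, Program A 26/116 = 22.4% → Program A
Overall: the CBT program 1144/2166 = 52.8%, Program A 880/1486 = 59.2% → Program A
Program A wins overall and in every risk group — no reversal.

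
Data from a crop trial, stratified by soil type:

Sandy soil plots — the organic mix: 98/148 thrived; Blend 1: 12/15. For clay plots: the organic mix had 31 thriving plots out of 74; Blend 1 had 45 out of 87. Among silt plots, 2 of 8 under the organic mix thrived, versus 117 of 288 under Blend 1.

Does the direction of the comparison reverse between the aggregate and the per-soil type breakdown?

Yes

Sandy soil: the organic mix 98/148 = 66.2%, Blend 1 12/15 = 80.0% → Blend 1
Clay: the organic mix 31/74 = 41.9%, Blend 1 45/87 = 51.7% → Blend 1
Silt: the organic mix 2/8 = 25.0%, Blend 1 117/288 = 40.6% → Blend 1
Overall: the organic mix 131/230 = 57.0%, Blend 1 174/390 = 44.6% → the organic mix
Blend 1 wins each soil group but the organic mix wins overall — the comparison reverses. Blend 1's plots skew toward silt, which has a lower base rate.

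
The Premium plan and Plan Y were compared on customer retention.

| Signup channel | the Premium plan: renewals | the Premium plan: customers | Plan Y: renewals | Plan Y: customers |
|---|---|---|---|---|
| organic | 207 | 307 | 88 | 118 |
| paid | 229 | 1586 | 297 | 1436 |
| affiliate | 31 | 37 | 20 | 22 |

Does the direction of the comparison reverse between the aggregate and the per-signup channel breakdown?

No

Organic: the Premium plan 207/307 = 67.4%, Plan Y 88/118 = 74.6% → Plan Y
Paid: the Premium plan 229/1586 = 14.4%, Plan Y 297/1436 = 20.7% → Plan Y
Affiliate: the Premium plan 31/37 = 83.8%, Plan Y 20/22 = 90.9% → Plan Y
Overall: the Premium plan 467/1930 = 24.2%, Plan Y 405/1576 = 25.7% → Plan Y
Plan Y wins overall and in every signup group — no reversal.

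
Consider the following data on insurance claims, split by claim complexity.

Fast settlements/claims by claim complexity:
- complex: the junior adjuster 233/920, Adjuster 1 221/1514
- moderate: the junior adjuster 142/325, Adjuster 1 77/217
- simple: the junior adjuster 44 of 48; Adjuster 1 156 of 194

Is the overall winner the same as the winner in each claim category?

Yes

Complex: the junior adjuster 233/920 = 25.3%, Adjuster 1 221/1514 = 14.6% → the junior adjuster
Moderate: the junior adjuster 142/325 = 43.7%, Adjuster 1 77/217 = 35.5% → the junior adjuster
Simple: the junior adjuster 44/48 = 91.7%, Adjuster 1 156/194 = 80.4% → the junior adjuster
Overall: the junior adjuster 419/1293 = 32.4%, Adjuster 1 454/1925 = 23.6% → the junior adjuster
The junior adjuster wins overall and in every claim group — no reversal.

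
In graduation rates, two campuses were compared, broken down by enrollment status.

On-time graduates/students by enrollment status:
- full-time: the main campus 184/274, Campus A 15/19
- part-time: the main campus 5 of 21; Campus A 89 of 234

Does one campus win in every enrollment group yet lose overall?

Yes

Full-time: the main campus 184/274 = 67.2%, Campus A 15/19 = 78.9% → Campus A
Part-time: the main campus 5/21 = 23.8%, Campus A 89/234 = 38.0% → Campus A
Overall: the main campus 189/295 = 64.1%, Campus A 104/253 = 41.1% → the main campus
Campus A wins each enrollment group but the main campus wins overall — the comparison reverses. Campus A's students skew toward part-time, which has a lower base rate.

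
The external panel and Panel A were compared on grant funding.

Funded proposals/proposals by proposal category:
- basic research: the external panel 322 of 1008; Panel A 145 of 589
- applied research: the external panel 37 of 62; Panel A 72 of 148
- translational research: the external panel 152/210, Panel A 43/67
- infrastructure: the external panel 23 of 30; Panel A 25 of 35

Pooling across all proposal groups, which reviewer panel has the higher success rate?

Basic research: the external panel 322/1008 = 31.9%, Panel A 145/589 = 24.6% → the external panel
Applied research: the external panel 37/62 = 59.7%, Panel A 72/148 = 48.6% → the external panel
Translational research: the external panel 152/210 = 72.4%, Panel A 43/67 = 64.2% → the external panel
Infrastructure: the external panel 23/30 = 76.7%, Panel A 25/35 = 71.4% → the external panel
Overall: the external panel 534/1310 = 40.8%, Panel A 285/839 = 34.0% → the external panel

the external panel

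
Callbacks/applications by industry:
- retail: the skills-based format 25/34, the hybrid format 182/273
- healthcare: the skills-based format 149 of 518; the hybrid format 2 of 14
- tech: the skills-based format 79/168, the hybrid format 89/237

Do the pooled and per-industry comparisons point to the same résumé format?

No

Retail: the skills-based format 25/34 = 73.5%, the hybrid format 182/273 = 66.7% → the skills-based format
Healthcare: the skills-based format 149/518 = 28.8%, the hybrid format 2/14 = 14.3% → the skills-based format
Tech: the skills-based format 79/168 = 47.0%, the hybrid format 89/237 = 37.6% → the skills-based format
Overall: the skills-based format 253/720 = 35.1%, the hybrid format 273/524 = 52.1% → the hybrid format
The skills-based format wins each industry group but the hybrid format wins overall — the comparison reverses. The skills-based format's applications skew toward healthcare, which has a lower base rate.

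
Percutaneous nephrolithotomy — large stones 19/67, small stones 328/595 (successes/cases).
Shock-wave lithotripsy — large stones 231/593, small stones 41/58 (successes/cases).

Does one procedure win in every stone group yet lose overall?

Yes

Large stones: percutaneous nephrolithotomy 19/67 = 28.4%, shock-wave lithotripsy 231/593 = 39.0% → shock-wave lithotripsy
Small stones: percutaneous nephrolithotomy 328/595 = 55.1%, shock-wave lithotripsy 41/58 = 70.7% → shock-wave lithotripsy
Overall: percutaneous nephrolithotomy 347/662 = 52.4%, shock-wave lithotripsy 272/651 = 41.8% → percutaneous nephrolithotomy
Shock-wave lithotripsy wins each stone group but percutaneous nephrolithotomy wins overall — the comparison reverses. Shock-wave lithotripsy's cases skew toward large stones, which has a lower base rate.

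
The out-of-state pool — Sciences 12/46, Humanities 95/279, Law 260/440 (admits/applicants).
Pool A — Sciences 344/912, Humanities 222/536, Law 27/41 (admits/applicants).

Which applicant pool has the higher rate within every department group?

Pool A

Sciences: the out-of-state pool 12/46 = 26.1%, Pool A 344/912 = 37.7% → Pool A
Humanities: the out-of-state pool 95/279 = 34.1%, Pool A 222/536 = 41.4% → Pool A
Law: the out-of-state pool 260/440 = 59.1%, Pool A 27/41 = 65.9% → Pool A
Pool A has the higher rate in all 3 groups.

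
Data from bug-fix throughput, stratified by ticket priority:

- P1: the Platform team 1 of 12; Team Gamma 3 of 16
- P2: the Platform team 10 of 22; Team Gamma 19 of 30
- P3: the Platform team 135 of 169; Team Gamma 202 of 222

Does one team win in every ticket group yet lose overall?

P1: the Platform team 1/12 = 8.3%, Team Gamma 3/16 = 18.8% → Team Gamma
P2: the Platform team 10/22 = 45.5%, Team Gamma 19/30 = 63.3% → Team Gamma
P3: the Platform team 135/169 = 79.9%, Team Gamma 202/222 = 91.0% → Team Gamma
Overall: the Platform team 146/203 = 71.9%, Team Gamma 224/268 = 83.6% → Team Gamma
Team Gamma wins overall and in every ticket group — no reversal.

No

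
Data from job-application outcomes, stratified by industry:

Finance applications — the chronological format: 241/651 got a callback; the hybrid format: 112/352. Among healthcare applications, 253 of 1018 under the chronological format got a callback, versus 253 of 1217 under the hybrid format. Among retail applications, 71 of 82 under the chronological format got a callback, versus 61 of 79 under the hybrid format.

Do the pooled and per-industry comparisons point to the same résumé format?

Finance: the chronological format 241/651 = 37.0%, the hybrid format 112/352 = 31.8% → the chronological format
Healthcare: the chronological format 253/1018 = 24.9%, the hybrid format 253/1217 = 20.8% → the chronological format
Retail: the chronological format 71/82 = 86.6%, the hybrid format 61/79 = 77.2% → the chronological format
Overall: the chronological format 565/1751 = 32.3%, the hybrid format 426/1648 = 25.8% → the chronological format
The chronological format wins overall and in every industry group — no reversal.

Yes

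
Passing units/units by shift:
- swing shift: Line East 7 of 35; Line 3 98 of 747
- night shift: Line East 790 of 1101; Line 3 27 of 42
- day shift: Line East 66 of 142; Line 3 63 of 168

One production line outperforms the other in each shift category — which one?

Swing shift: Line East 7/35 = 20.0%, Line 3 98/747 = 13.1% → Line East
Night shift: Line East 790/1101 = 71.8%, Line 3 27/42 = 64.3% → Line East
Day shift: Line East 66/142 = 46.5%, Line 3 63/168 = 37.5% → Line East
Line East has the higher rate in all 3 groups.

Line East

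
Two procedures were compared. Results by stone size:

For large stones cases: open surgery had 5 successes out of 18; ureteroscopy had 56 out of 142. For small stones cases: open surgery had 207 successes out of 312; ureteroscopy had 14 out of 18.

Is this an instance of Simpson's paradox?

Yes

Large stones: open surgery 5/18 = 27.8%, ureteroscopy 56/142 = 39.4% → ureteroscopy
Small stones: open surgery 207/312 = 66.3%, ureteroscopy 14/18 = 77.8% → ureteroscopy
Overall: open surgery 212/330 = 64.2%, ureteroscopy 70/160 = 43.8% → open surgery
Ureteroscopy wins each stone group but open surgery wins overall — the comparison reverses. Ureteroscopy's cases skew toward large stones, which has a lower base rate.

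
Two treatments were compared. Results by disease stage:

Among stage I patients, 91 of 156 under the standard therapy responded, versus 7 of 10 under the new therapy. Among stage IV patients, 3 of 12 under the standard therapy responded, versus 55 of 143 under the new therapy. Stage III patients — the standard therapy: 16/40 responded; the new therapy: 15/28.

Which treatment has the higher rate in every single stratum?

the new therapy

Stage I: the standard therapy 91/156 = 58.3%, the new therapy 7/10 = 70.0% → the new therapy
Stage IV: the standard therapy 3/12 = 25.0%, the new therapy 55/143 = 38.5% → the new therapy
Stage III: the standard therapy 16/40 = 40.0%, the new therapy 15/28 = 53.6% → the new therapy
The new therapy has the higher rate in all 3 groups.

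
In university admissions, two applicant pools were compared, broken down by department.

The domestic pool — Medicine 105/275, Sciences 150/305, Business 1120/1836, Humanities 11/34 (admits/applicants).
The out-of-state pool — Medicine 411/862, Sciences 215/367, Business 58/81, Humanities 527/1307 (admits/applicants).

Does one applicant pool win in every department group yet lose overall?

Medicine: the domestic pool 105/275 = 38.2%, the out-of-state pool 411/862 = 47.7% → the out-of-state pool
Sciences: the domestic pool 150/305 = 49.2%, the out-of-state pool 215/367 = 58.6% → the out-of-state pool
Business: the domestic pool 1120/1836 = 61.0%, the out-of-state pool 58/81 = 71.6% → the out-of-state pool
Humanities: the domestic pool 11/34 = 32.4%, the out-of-state pool 527/1307 = 40.3% → the out-of-state pool
Overall: the domestic pool 1386/2450 = 56.6%, the out-of-state pool 1211/2617 = 46.3% → the domestic pool
The out-of-state pool wins each department group but the domestic pool wins overall — the comparison reverses. The out-of-state pool's applicants skew toward Humanities, which has a lower base rate.

Yes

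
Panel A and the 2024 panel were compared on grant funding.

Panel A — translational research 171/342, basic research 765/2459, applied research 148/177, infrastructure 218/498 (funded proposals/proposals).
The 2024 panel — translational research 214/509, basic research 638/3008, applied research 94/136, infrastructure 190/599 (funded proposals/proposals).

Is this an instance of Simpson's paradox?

Translational research: Panel A 171/342 = 50.0%, the 2024 panel 214/509 = 42.0% → Panel A
Basic research: Panel A 765/2459 = 31.1%, the 2024 panel 638/3008 = 21.2% → Panel A
Applied research: Panel A 148/177 = 83.6%, the 2024 panel 94/136 = 69.1% → Panel A
Infrastructure: Panel A 218/498 = 43.8%, the 2024 panel 190/599 = 31.7% → Panel A
Overall: Panel A 1302/3476 = 37.5%, the 2024 panel 1136/4252 = 26.7% → Panel A
Panel A wins overall and in every proposal group — no reversal.

No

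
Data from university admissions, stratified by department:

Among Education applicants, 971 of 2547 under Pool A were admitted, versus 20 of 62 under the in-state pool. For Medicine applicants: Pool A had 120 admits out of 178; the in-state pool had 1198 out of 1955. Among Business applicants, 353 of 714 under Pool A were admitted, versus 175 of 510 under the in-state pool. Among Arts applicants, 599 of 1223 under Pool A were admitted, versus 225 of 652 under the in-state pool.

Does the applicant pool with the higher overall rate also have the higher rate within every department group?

No

Education: Pool A 971/2547 = 38.1%, the in-state pool 20/62 = 32.3% → Pool A
Medicine: Pool A 120/178 = 67.4%, the in-state pool 1198/1955 = 61.3% → Pool A
Business: Pool A 353/714 = 49.4%, the in-state pool 175/510 = 34.3% → Pool A
Arts: Pool A 599/1223 = 49.0%, the in-state pool 225/652 = 34.5% → Pool A
Overall: Pool A 2043/4662 = 43.8%, the in-state pool 1618/3179 = 50.9% → the in-state pool
Pool A wins each department group but the in-state pool wins overall — the comparison reverses. Pool A's applicants skew toward Education, which has a lower base rate.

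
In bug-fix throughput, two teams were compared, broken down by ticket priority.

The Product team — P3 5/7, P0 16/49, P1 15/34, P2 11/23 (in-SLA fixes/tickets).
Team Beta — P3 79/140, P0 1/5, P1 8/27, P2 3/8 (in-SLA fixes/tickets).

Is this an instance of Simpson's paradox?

P3: the Product team 5/7 = 71.4%, Team Beta 79/140 = 56.4% → the Product team
P0: the Product team 16/49 = 32.7%, Team Beta 1/5 = 20.0% → the Product team
P1: the Product team 15/34 = 44.1%, Team Beta 8/27 = 29.6% → the Product team
P2: the Product team 11/23 = 47.8%, Team Beta 3/8 = 37.5% → the Product team
Overall: the Product team 47/113 = 41.6%, Team Beta 91/180 = 50.6% → Team Beta
The Product team wins each ticket group but Team Beta wins overall — the comparison reverses. The Product team's tickets skew toward P0, which has a lower base rate.

Yes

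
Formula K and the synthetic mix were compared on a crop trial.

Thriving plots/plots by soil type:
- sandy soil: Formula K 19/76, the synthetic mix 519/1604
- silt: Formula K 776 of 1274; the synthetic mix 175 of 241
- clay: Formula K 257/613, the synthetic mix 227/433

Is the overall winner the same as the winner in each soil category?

No

Sandy soil: Formula K 19/76 = 25.0%, the synthetic mix 519/1604 = 32.4% → the synthetic mix
Silt: Formula K 776/1274 = 60.9%, the synthetic mix 175/241 = 72.6% → the synthetic mix
Clay: Formula K 257/613 = 41.9%, the synthetic mix 227/433 = 52.4% → the synthetic mix
Overall: Formula K 1052/1963 = 53.6%, the synthetic mix 921/2278 = 40.4% → Formula K
The synthetic mix wins each soil group but Formula K wins overall — the comparison reverses. The synthetic mix's plots skew toward sandy soil, which has a lower base rate.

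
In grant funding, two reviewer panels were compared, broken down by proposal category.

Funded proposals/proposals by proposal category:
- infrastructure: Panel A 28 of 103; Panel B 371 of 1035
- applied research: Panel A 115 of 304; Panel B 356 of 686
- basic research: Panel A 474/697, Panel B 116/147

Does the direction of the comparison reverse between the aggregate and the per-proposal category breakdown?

Yes

Infrastructure: Panel A 28/103 = 27.2%, Panel B 371/1035 = 35.8% → Panel B
Applied research: Panel A 115/304 = 37.8%, Panel B 356/686 = 51.9% → Panel B
Basic research: Panel A 474/697 = 68.0%, Panel B 116/147 = 78.9% → Panel B
Overall: Panel A 617/1104 = 55.9%, Panel B 843/1868 = 45.1% → Panel A
Panel B wins each proposal group but Panel A wins overall — the comparison reverses. Panel B's proposals skew toward infrastructure, which has a lower base rate.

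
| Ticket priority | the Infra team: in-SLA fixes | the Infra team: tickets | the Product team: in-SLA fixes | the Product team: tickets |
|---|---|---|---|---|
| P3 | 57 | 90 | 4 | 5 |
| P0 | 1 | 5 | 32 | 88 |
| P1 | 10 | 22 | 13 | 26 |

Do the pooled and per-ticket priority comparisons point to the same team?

No

P3: the Infra team 57/90 = 63.3%, the Product team 4/5 = 80.0% → the Product team
P0: the Infra team 1/5 = 20.0%, the Product team 32/88 = 36.4% → the Product team
P1: the Infra team 10/22 = 45.5%, the Product team 13/26 = 50.0% → the Product team
Overall: the Infra team 68/117 = 58.1%, the Product team 49/119 = 41.2% → the Infra team
The Product team wins each ticket group but the Infra team wins overall — the comparison reverses. The Product team's tickets skew toward P0, which has a lower base rate.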